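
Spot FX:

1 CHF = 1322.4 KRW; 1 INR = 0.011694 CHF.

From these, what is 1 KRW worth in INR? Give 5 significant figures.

1 KRW ÷ 1322.4 = 0.000756201 CHF
0.000756201 CHF ÷ 0.011694 = 0.0646657 INR

KRW/INR = 0.064666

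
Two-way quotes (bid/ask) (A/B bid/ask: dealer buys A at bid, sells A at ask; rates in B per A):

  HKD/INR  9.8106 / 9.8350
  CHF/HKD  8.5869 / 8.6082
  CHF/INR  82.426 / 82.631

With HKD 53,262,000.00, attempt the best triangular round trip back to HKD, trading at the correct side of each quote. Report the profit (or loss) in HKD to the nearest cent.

Net profit: HKD 1,038,825.99

Best loop HKD → INR → CHF → HKD:
HKD 53,262,000.00 × 9.8106 (sell HKD at bid) = INR 522,532,177.20
INR 522,532,177.20 ÷ 82.631 (buy CHF at ask) = CHF 6,323,682.12
CHF 6,323,682.12 × 8.5869 (sell CHF at bid) = HKD 54,300,825.99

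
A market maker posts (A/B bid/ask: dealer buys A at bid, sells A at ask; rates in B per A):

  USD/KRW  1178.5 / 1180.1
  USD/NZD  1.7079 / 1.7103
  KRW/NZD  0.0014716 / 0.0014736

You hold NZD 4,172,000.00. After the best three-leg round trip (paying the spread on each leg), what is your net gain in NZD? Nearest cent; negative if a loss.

Best loop NZD → USD → KRW → NZD:
NZD 4,172,000.00 ÷ 1.7103 (buy USD at ask) = USD 2,439,338.13
USD 2,439,338.13 × 1178.5 (sell USD at bid) = KRW 2,874,759,984
KRW 2,874,759,984 × 0.0014716 (sell KRW at bid) = NZD 4,230,496.79

Net profit: NZD 58,496.79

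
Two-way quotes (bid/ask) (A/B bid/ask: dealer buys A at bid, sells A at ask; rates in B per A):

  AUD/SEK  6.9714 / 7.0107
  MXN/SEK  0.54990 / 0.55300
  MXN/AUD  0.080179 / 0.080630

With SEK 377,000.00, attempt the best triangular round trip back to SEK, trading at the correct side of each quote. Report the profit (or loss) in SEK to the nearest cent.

Best loop SEK → MXN → AUD → SEK:
SEK 377,000.00 ÷ 0.55300 (buy MXN at ask) = MXN 681,735.99
MXN 681,735.99 × 0.080179 (sell MXN at bid) = AUD 54,660.91
AUD 54,660.91 × 6.9714 (sell AUD at bid) = SEK 381,063.07

Net profit: SEK 4,063.07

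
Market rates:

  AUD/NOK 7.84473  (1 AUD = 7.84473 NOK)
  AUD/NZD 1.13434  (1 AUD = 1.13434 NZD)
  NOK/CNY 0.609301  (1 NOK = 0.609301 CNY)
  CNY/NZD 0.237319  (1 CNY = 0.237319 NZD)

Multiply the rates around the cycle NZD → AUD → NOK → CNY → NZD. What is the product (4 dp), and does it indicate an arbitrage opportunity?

Around NZD → AUD → NOK → CNY → NZD: 1 ÷ 1.13434 × 7.84473 × 0.609301 × 0.237319 = 0.999998
Product ≈ 1 (deviation 0.000%, within rounding noise).

1.0000 (no arbitrage)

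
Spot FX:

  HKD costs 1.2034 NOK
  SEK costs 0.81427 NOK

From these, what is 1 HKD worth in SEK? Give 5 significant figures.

HKD/SEK = 1.4779

1 HKD × 1.2034 = 1.2034 NOK
1.2034 NOK ÷ 0.81427 = 1.47789 SEK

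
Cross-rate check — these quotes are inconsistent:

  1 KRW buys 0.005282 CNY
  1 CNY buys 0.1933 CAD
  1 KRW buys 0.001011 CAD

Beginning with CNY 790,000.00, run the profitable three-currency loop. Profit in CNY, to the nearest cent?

Profitable loop is CNY → CAD → KRW → CNY:
CNY 790,000.00 × 0.1933 = CAD 152,707.00
CAD 152,707.00 ÷ 0.001011 = KRW 151,045,500
KRW 151,045,500 × 0.005282 = CNY 797,822.33
Profit = CNY 797,822.33 − CNY 790,000.00

Profit: CNY 7,822.33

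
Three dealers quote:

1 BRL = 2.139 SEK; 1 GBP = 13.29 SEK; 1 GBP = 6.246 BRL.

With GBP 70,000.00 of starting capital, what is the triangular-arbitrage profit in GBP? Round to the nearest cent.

Profit: GBP 369.72

Profitable loop is GBP → BRL → SEK → GBP:
GBP 70,000.00 × 6.246 = BRL 437,220.00
BRL 437,220.00 × 2.139 = SEK 935,213.58
SEK 935,213.58 ÷ 13.29 = GBP 70,369.72
Profit = GBP 70,369.72 − GBP 70,000.00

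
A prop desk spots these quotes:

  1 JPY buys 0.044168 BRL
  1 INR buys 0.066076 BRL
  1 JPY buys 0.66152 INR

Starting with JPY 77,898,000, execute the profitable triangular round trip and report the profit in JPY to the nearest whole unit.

Profitable loop is JPY → BRL → INR → JPY:
JPY 77,898,000 × 0.044168 = BRL 3,440,598.86
BRL 3,440,598.86 ÷ 0.066076 = INR 52,070,326.05
INR 52,070,326.05 ÷ 0.66152 = JPY 78,713,155
Profit = JPY 78,713,155 − JPY 77,898,000

Profit: JPY 815,155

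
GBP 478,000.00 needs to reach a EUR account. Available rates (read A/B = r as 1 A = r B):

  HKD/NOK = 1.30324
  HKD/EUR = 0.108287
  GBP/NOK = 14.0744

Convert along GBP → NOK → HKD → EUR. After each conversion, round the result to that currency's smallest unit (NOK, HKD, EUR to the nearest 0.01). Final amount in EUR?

GBP 478,000.00 × 14.0744 = NOK 6,727,563.20
NOK 6,727,563.20 ÷ 1.30324 = HKD 5,162,182.87
HKD 5,162,182.87 × 0.108287 = EUR 558,997.30

EUR 558,997.30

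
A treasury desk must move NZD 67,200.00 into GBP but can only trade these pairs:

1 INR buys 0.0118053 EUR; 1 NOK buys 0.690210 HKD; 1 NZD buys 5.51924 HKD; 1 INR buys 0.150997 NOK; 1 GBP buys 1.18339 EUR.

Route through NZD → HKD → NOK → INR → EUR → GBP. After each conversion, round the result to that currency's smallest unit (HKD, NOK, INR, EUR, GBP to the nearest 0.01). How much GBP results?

NZD 67,200.00 × 5.51924 = HKD 370,892.93
HKD 370,892.93 ÷ 0.690210 = NOK 537,362.44
NOK 537,362.44 ÷ 0.150997 = INR 3,558,762.36
INR 3,558,762.36 × 0.0118053 = EUR 42,012.26
EUR 42,012.26 ÷ 1.18339 = GBP 35,501.62

GBP 35,501.62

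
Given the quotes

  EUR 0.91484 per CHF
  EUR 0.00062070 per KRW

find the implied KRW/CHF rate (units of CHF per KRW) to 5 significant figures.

1 KRW × 0.00062070 = 0.0006207 EUR
0.0006207 EUR ÷ 0.91484 = 0.000678479 CHF

KRW/CHF = 0.00067848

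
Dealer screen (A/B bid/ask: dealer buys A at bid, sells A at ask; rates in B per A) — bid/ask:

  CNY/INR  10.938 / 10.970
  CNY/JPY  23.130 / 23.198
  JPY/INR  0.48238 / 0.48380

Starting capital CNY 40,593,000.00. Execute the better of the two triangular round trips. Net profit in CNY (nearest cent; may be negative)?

Net profit: CNY 693,631.13

Best loop CNY → JPY → INR → CNY:
CNY 40,593,000.00 × 23.130 (sell CNY at bid) = JPY 938,916,090
JPY 938,916,090 × 0.48238 (sell JPY at bid) = INR 452,914,343.49
INR 452,914,343.49 ÷ 10.970 (buy CNY at ask) = CNY 41,286,631.13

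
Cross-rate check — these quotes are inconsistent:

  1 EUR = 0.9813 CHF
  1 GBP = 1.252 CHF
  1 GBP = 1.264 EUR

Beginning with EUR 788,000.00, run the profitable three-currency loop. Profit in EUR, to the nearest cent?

Profitable loop is EUR → GBP → CHF → EUR:
EUR 788,000.00 ÷ 1.264 = GBP 623,417.72
GBP 623,417.72 × 1.252 = CHF 780,518.99
CHF 780,518.99 ÷ 0.9813 = EUR 795,392.83
Profit = EUR 795,392.83 − EUR 788,000.00

Profit: EUR 7,392.83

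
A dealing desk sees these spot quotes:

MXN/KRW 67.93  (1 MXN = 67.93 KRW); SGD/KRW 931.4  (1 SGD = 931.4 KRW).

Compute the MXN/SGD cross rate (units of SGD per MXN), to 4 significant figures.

1 MXN × 67.93 = 67.93 KRW
67.93 KRW ÷ 931.4 = 0.0729332 SGD

MXN/SGD = 0.07293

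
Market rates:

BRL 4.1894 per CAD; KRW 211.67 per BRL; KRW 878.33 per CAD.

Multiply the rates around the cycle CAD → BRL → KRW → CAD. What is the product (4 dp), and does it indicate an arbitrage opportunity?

Around CAD → BRL → KRW → CAD: 1 × 4.1894 × 211.67 ÷ 878.33 = 1.009609
Product > 1; profitable direction is CAD → BRL → KRW → CAD.

1.0096 (arbitrage exists)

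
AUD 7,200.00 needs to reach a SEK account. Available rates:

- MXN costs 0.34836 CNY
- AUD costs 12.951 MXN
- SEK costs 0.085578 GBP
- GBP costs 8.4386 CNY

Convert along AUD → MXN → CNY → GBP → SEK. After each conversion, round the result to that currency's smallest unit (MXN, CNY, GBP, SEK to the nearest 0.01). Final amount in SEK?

SEK 44,981.30

AUD 7,200.00 × 12.951 = MXN 93,247.20
MXN 93,247.20 × 0.34836 = CNY 32,483.59
CNY 32,483.59 ÷ 8.4386 = GBP 3,849.41
GBP 3,849.41 ÷ 0.085578 = SEK 44,981.30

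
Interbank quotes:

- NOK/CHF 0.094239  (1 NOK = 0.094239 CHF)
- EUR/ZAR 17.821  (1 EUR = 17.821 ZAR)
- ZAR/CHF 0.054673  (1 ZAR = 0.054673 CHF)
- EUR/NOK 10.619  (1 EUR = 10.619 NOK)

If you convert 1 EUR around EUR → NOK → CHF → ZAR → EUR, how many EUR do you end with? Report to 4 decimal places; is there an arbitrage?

Around EUR → NOK → CHF → ZAR → EUR: 1 × 10.619 × 0.094239 ÷ 0.054673 ÷ 17.821 = 1.027092
Product > 1; profitable direction is EUR → NOK → CHF → ZAR → EUR.

1.0271 (arbitrage exists)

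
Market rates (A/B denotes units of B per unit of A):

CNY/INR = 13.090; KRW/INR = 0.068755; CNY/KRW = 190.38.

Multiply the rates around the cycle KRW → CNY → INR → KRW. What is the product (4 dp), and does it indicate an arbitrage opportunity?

Around KRW → CNY → INR → KRW: 1 ÷ 190.38 × 13.090 ÷ 0.068755 = 1.000032
Product ≈ 1 (deviation 0.003%, within rounding noise).

1.0000 (no arbitrage)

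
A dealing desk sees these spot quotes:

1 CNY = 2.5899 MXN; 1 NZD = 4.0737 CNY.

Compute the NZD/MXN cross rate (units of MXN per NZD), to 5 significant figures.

NZD/MXN = 10.550

1 NZD × 4.0737 = 4.0737 CNY
4.0737 CNY × 2.5899 = 10.5505 MXN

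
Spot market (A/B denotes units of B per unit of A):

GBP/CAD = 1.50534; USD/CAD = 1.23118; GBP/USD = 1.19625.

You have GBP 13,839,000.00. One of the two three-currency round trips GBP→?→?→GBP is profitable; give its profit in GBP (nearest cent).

Profitable loop is GBP → CAD → USD → GBP:
GBP 13,839,000.00 × 1.50534 = CAD 20,832,400.26
CAD 20,832,400.26 ÷ 1.23118 = USD 16,920,677.93
USD 16,920,677.93 ÷ 1.19625 = GBP 14,144,767.34
Profit = GBP 14,144,767.34 − GBP 13,839,000.00

Profit: GBP 305,767.34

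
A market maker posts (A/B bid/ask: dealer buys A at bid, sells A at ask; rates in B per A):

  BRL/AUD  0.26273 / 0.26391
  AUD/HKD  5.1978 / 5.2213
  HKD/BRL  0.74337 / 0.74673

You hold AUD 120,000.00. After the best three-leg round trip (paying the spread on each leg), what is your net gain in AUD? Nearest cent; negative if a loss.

Net profit: AUD 1,819.13

Best loop AUD → HKD → BRL → AUD:
AUD 120,000.00 × 5.1978 (sell AUD at bid) = HKD 623,736.00
HKD 623,736.00 × 0.74337 (sell HKD at bid) = BRL 463,666.63
BRL 463,666.63 × 0.26273 (sell BRL at bid) = AUD 121,819.13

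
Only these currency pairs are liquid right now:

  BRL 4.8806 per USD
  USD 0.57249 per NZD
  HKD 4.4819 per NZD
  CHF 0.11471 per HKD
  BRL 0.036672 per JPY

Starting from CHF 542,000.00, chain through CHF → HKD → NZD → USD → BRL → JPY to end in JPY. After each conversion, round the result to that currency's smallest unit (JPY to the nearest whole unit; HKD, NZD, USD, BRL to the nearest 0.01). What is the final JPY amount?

JPY 80,323,453

CHF 542,000.00 ÷ 0.11471 = HKD 4,724,958.59
HKD 4,724,958.59 ÷ 4.4819 = NZD 1,054,231.15
NZD 1,054,231.15 × 0.57249 = USD 603,536.79
USD 603,536.79 × 4.8806 = BRL 2,945,621.66
BRL 2,945,621.66 ÷ 0.036672 = JPY 80,323,453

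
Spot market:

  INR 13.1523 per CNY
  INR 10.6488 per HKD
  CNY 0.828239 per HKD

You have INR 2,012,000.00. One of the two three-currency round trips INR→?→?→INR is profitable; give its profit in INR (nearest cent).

Profitable loop is INR → HKD → CNY → INR:
INR 2,012,000.00 ÷ 10.6488 = HKD 188,941.48
HKD 188,941.48 × 0.828239 = CNY 156,488.70
CNY 156,488.70 × 13.1523 = INR 2,058,186.33
Profit = INR 2,058,186.33 − INR 2,012,000.00

Profit: INR 46,186.33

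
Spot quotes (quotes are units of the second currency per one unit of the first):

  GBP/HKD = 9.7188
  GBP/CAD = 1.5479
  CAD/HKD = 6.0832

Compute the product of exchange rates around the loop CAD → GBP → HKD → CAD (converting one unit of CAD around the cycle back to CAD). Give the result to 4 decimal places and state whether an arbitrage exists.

1.0321 (arbitrage exists)

Around CAD → GBP → HKD → CAD: 1 ÷ 1.5479 × 9.7188 ÷ 6.0832 = 1.032138
Product > 1; profitable direction is CAD → GBP → HKD → CAD.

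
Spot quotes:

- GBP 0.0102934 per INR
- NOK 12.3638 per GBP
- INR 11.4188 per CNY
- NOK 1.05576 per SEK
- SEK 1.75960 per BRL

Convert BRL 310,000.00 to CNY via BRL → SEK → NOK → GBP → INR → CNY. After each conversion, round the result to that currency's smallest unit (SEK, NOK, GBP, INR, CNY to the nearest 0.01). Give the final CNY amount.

BRL 310,000.00 × 1.75960 = SEK 545,476.00
SEK 545,476.00 × 1.05576 = NOK 575,891.74
NOK 575,891.74 ÷ 12.3638 = GBP 46,578.86
GBP 46,578.86 ÷ 0.0102934 = INR 4,525,119.01
INR 4,525,119.01 ÷ 11.4188 = CNY 396,286.74

CNY 396,286.74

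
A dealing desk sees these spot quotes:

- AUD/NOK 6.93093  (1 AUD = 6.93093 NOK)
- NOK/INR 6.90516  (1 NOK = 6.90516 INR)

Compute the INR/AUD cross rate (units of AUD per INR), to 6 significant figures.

1 INR ÷ 6.90516 = 0.144819 NOK
0.144819 NOK ÷ 6.93093 = 0.0208946 AUD

INR/AUD = 0.0208946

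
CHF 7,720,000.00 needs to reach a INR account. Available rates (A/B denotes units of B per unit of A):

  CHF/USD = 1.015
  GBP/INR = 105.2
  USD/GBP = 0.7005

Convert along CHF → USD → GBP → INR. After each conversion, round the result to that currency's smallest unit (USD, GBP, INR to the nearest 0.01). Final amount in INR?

INR 577,440,475.08

CHF 7,720,000.00 × 1.015 = USD 7,835,800.00
USD 7,835,800.00 × 0.7005 = GBP 5,488,977.90
GBP 5,488,977.90 × 105.2 = INR 577,440,475.08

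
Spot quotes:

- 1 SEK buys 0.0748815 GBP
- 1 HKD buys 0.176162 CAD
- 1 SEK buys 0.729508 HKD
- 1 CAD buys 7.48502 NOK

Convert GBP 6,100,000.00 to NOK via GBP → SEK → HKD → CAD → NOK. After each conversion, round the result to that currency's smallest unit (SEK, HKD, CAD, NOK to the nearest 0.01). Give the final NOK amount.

NOK 78,359,301.48

GBP 6,100,000.00 ÷ 0.0748815 = SEK 81,462,043.36
SEK 81,462,043.36 × 0.729508 = HKD 59,427,212.33
HKD 59,427,212.33 × 0.176162 = CAD 10,468,816.58
CAD 10,468,816.58 × 7.48502 = NOK 78,359,301.48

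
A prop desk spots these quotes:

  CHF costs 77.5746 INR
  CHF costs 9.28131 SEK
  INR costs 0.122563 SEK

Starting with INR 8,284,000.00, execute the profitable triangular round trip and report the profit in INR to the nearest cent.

Profit: INR 202,131.15

Profitable loop is INR → SEK → CHF → INR:
INR 8,284,000.00 × 0.122563 = SEK 1,015,311.89
SEK 1,015,311.89 ÷ 9.28131 = CHF 109,393.17
CHF 109,393.17 × 77.5746 = INR 8,486,131.15
Profit = INR 8,486,131.15 − INR 8,284,000.00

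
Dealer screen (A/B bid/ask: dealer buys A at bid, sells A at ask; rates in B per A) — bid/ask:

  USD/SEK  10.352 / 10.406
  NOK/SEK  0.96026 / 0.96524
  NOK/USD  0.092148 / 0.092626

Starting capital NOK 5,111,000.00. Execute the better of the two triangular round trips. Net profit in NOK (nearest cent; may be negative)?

Net result: NOK -19,122.02 (no profitable arbitrage after spreads)

Best loop NOK → SEK → USD → NOK:
NOK 5,111,000.00 × 0.96026 (sell NOK at bid) = SEK 4,907,888.86
SEK 4,907,888.86 ÷ 10.406 (buy USD at ask) = USD 471,640.29
USD 471,640.29 ÷ 0.092626 (buy NOK at ask) = NOK 5,091,877.98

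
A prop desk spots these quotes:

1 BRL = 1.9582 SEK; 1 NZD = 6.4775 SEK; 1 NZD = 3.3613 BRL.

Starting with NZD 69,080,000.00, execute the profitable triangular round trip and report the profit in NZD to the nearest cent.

Profitable loop is NZD → BRL → SEK → NZD:
NZD 69,080,000.00 × 3.3613 = BRL 232,198,604.00
BRL 232,198,604.00 × 1.9582 = SEK 454,691,306.35
SEK 454,691,306.35 ÷ 6.4775 = NZD 70,195,493.07
Profit = NZD 70,195,493.07 − NZD 69,080,000.00

Profit: NZD 1,115,493.07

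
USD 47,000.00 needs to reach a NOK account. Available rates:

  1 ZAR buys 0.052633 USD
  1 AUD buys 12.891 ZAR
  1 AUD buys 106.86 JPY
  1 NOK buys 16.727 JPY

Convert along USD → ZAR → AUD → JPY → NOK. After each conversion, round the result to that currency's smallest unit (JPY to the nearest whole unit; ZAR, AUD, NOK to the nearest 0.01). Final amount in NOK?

USD 47,000.00 ÷ 0.052633 = ZAR 892,975.89
ZAR 892,975.89 ÷ 12.891 = AUD 69,271.27
AUD 69,271.27 × 106.86 = JPY 7,402,328
JPY 7,402,328 ÷ 16.727 = NOK 442,537.69

NOK 442,537.69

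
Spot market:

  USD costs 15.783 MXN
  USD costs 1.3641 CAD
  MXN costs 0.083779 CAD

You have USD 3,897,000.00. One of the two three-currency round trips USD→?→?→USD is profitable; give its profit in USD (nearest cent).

Profitable loop is USD → CAD → MXN → USD:
USD 3,897,000.00 × 1.3641 = CAD 5,315,897.70
CAD 5,315,897.70 ÷ 0.083779 = MXN 63,451,434.13
MXN 63,451,434.13 ÷ 15.783 = USD 4,020,239.13
Profit = USD 4,020,239.13 − USD 3,897,000.00

Profit: USD 123,239.13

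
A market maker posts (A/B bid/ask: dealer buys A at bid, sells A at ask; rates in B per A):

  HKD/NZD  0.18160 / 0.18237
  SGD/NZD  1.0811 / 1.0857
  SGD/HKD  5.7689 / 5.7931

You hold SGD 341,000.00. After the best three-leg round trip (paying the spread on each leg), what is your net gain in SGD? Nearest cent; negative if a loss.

Best loop SGD → NZD → HKD → SGD:
SGD 341,000.00 × 1.0811 (sell SGD at bid) = NZD 368,655.10
NZD 368,655.10 ÷ 0.18237 (buy HKD at ask) = HKD 2,021,467.89
HKD 2,021,467.89 ÷ 5.7931 (buy SGD at ask) = SGD 348,944.07

Net profit: SGD 7,944.07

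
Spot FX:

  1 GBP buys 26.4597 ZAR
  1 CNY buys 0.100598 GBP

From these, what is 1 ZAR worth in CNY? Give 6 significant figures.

ZAR/CNY = 0.375687

1 ZAR ÷ 26.4597 = 0.0377933 GBP
0.0377933 GBP ÷ 0.100598 = 0.375687 CNY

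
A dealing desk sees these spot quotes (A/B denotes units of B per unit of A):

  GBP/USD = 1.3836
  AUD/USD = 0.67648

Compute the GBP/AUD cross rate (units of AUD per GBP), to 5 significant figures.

1 GBP × 1.3836 = 1.3836 USD
1.3836 USD ÷ 0.67648 = 2.04529 AUD

GBP/AUD = 2.0453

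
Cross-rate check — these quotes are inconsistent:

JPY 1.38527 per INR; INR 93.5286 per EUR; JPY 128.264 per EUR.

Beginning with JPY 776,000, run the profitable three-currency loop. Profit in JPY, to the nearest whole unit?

Profitable loop is JPY → EUR → INR → JPY:
JPY 776,000 ÷ 128.264 = EUR 6,050.02
EUR 6,050.02 × 93.5286 = INR 565,850.07
INR 565,850.07 × 1.38527 = JPY 783,855
Profit = JPY 783,855 − JPY 776,000

Profit: JPY 7,855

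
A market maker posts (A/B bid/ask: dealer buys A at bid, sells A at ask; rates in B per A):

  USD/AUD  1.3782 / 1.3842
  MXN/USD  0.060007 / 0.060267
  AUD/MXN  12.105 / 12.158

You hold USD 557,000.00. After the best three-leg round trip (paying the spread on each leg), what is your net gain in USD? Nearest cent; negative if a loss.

Best loop USD → AUD → MXN → USD:
USD 557,000.00 × 1.3782 (sell USD at bid) = AUD 767,657.40
AUD 767,657.40 × 12.105 (sell AUD at bid) = MXN 9,292,492.83
MXN 9,292,492.83 × 0.060007 (sell MXN at bid) = USD 557,614.62

Net profit: USD 614.62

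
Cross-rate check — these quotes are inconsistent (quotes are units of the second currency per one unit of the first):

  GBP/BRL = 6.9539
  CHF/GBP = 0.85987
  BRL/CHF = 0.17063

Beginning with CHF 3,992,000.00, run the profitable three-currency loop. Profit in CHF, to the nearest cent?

Profitable loop is CHF → GBP → BRL → CHF:
CHF 3,992,000.00 × 0.85987 = GBP 3,432,601.04
GBP 3,432,601.04 × 6.9539 = BRL 23,869,964.37
BRL 23,869,964.37 × 0.17063 = CHF 4,072,932.02
Profit = CHF 4,072,932.02 − CHF 3,992,000.00

Profit: CHF 80,932.02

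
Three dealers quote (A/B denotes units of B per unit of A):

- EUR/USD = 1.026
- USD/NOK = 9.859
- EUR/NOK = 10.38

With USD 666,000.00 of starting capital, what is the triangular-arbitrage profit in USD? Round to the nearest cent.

Profitable loop is USD → EUR → NOK → USD:
USD 666,000.00 ÷ 1.026 = EUR 649,122.81
EUR 649,122.81 × 10.38 = NOK 6,737,894.74
NOK 6,737,894.74 ÷ 9.859 = USD 683,425.78
Profit = USD 683,425.78 − USD 666,000.00

Profit: USD 17,425.78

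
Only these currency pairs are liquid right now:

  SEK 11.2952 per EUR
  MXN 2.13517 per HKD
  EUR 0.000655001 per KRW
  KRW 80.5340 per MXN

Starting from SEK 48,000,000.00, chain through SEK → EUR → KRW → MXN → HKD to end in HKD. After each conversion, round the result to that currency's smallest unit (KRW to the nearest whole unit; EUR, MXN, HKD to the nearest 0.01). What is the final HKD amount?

HKD 37,730,592.07

SEK 48,000,000.00 ÷ 11.2952 = EUR 4,249,592.75
EUR 4,249,592.75 ÷ 0.000655001 = KRW 6,487,917,957
KRW 6,487,917,957 ÷ 80.5340 = MXN 80,561,228.26
MXN 80,561,228.26 ÷ 2.13517 = HKD 37,730,592.07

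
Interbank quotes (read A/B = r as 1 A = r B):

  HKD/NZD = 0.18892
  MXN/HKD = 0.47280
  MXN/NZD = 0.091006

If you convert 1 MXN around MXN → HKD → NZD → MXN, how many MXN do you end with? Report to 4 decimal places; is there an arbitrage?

Around MXN → HKD → NZD → MXN: 1 × 0.47280 × 0.18892 ÷ 0.091006 = 0.981489
Product < 1; profitable direction is MXN → NZD → HKD → MXN.

0.9815 (arbitrage exists)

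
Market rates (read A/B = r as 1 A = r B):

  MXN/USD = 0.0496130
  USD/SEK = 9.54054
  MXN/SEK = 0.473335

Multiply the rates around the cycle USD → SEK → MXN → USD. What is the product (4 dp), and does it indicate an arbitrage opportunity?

1.0000 (no arbitrage)

Around USD → SEK → MXN → USD: 1 × 9.54054 ÷ 0.473335 × 0.0496130 = 1.000000
Product ≈ 1 (deviation 0.000%, within rounding noise).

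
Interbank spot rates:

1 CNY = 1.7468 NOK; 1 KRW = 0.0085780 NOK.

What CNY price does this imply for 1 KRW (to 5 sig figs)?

1 KRW × 0.0085780 = 0.008578 NOK
0.008578 NOK ÷ 1.7468 = 0.00491069 CNY

KRW/CNY = 0.0049107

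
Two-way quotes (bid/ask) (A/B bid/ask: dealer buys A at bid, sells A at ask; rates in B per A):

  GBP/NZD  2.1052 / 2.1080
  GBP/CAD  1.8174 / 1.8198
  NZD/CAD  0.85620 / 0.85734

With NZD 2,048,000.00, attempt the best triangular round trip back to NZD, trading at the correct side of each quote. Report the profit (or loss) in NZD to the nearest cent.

Best loop NZD → GBP → CAD → NZD:
NZD 2,048,000.00 ÷ 2.1080 (buy GBP at ask) = GBP 971,537.00
GBP 971,537.00 × 1.8174 (sell GBP at bid) = CAD 1,765,671.35
CAD 1,765,671.35 ÷ 0.85734 (buy NZD at ask) = NZD 2,059,476.23

Net profit: NZD 11,476.23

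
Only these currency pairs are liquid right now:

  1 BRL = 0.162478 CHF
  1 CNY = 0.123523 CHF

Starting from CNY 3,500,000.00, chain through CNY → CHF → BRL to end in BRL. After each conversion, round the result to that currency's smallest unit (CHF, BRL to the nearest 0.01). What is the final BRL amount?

BRL 2,660,855.62

CNY 3,500,000.00 × 0.123523 = CHF 432,330.50
CHF 432,330.50 ÷ 0.162478 = BRL 2,660,855.62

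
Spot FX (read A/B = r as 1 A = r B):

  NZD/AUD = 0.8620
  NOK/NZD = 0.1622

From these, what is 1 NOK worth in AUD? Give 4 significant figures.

NOK/AUD = 0.1398

1 NOK × 0.1622 = 0.1622 NZD
0.1622 NZD × 0.8620 = 0.139816 AUD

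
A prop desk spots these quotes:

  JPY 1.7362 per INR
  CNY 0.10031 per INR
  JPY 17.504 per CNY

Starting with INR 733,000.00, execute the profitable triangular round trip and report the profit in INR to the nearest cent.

Profit: INR 8,285.93

Profitable loop is INR → CNY → JPY → INR:
INR 733,000.00 × 0.10031 = CNY 73,527.23
CNY 73,527.23 × 17.504 = JPY 1,287,021
JPY 1,287,021 ÷ 1.7362 = INR 741,285.93
Profit = INR 741,285.93 − INR 733,000.00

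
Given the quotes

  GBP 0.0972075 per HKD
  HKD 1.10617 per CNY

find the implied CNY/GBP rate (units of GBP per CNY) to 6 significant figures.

CNY/GBP = 0.107528

1 CNY × 1.10617 = 1.10617 HKD
1.10617 HKD × 0.0972075 = 0.107528 GBP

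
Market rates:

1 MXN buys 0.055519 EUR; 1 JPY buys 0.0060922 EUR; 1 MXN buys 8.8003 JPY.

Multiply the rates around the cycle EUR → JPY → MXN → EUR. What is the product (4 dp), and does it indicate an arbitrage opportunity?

Around EUR → JPY → MXN → EUR: 1 ÷ 0.0060922 ÷ 8.8003 × 0.055519 = 1.035547
Product > 1; profitable direction is EUR → JPY → MXN → EUR.

1.0355 (arbitrage exists)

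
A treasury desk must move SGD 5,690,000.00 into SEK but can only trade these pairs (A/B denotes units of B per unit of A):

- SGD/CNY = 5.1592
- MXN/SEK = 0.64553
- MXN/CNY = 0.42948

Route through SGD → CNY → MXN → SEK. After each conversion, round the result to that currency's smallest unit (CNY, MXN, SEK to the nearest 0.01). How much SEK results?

SEK 44,123,313.21

SGD 5,690,000.00 × 5.1592 = CNY 29,355,848.00
CNY 29,355,848.00 ÷ 0.42948 = MXN 68,352,072.27
MXN 68,352,072.27 × 0.64553 = SEK 44,123,313.21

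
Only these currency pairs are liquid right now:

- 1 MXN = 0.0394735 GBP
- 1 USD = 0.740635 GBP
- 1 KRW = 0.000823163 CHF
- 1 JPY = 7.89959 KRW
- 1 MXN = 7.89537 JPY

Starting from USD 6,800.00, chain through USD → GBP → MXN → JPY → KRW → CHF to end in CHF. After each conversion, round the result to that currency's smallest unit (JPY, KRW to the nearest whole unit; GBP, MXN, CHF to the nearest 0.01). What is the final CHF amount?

USD 6,800.00 × 0.740635 = GBP 5,036.32
GBP 5,036.32 ÷ 0.0394735 = MXN 127,587.37
MXN 127,587.37 × 7.89537 = JPY 1,007,349
JPY 1,007,349 × 7.89959 = KRW 7,957,644
KRW 7,957,644 × 0.000823163 = CHF 6,550.44

CHF 6,550.44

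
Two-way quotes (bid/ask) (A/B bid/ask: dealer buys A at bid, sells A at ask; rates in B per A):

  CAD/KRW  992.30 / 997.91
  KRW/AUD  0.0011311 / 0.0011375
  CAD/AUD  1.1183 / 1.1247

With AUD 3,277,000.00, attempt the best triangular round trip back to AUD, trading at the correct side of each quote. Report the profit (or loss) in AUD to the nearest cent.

Best loop AUD → CAD → KRW → AUD:
AUD 3,277,000.00 ÷ 1.1247 (buy CAD at ask) = CAD 2,913,665.87
CAD 2,913,665.87 × 992.30 (sell CAD at bid) = KRW 2,891,230,639
KRW 2,891,230,639 × 0.0011311 (sell KRW at bid) = AUD 3,270,270.98

Net result: AUD -6,729.02 (no profitable arbitrage after spreads)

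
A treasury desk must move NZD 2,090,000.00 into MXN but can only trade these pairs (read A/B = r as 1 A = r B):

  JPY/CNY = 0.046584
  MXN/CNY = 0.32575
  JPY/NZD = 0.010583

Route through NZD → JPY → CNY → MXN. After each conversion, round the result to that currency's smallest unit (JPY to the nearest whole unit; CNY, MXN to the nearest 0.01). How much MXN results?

MXN 28,241,635.46

NZD 2,090,000.00 ÷ 0.010583 = JPY 197,486,535
JPY 197,486,535 × 0.046584 = CNY 9,199,712.75
CNY 9,199,712.75 ÷ 0.32575 = MXN 28,241,635.46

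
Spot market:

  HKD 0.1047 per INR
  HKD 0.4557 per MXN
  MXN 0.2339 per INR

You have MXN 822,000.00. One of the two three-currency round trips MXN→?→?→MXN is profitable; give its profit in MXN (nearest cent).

Profit: MXN 14,824.50

Profitable loop is MXN → HKD → INR → MXN:
MXN 822,000.00 × 0.4557 = HKD 374,585.40
HKD 374,585.40 ÷ 0.1047 = INR 3,577,702.01
INR 3,577,702.01 × 0.2339 = MXN 836,824.50
Profit = MXN 836,824.50 − MXN 822,000.00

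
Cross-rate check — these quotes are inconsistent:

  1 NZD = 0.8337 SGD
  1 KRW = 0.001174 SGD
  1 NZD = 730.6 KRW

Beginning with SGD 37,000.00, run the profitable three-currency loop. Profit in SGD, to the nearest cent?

Profit: SGD 1,066.21

Profitable loop is SGD → NZD → KRW → SGD:
SGD 37,000.00 ÷ 0.8337 = NZD 44,380.47
NZD 44,380.47 × 730.6 = KRW 32,424,373
KRW 32,424,373 × 0.001174 = SGD 38,066.21
Profit = SGD 38,066.21 − SGD 37,000.00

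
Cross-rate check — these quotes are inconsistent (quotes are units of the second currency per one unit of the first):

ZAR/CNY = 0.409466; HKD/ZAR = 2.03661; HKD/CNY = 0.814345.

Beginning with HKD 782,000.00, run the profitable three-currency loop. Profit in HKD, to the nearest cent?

Profitable loop is HKD → ZAR → CNY → HKD:
HKD 782,000.00 × 2.03661 = ZAR 1,592,629.02
ZAR 1,592,629.02 × 0.409466 = CNY 652,127.43
CNY 652,127.43 ÷ 0.814345 = HKD 800,799.95
Profit = HKD 800,799.95 − HKD 782,000.00

Profit: HKD 18,799.95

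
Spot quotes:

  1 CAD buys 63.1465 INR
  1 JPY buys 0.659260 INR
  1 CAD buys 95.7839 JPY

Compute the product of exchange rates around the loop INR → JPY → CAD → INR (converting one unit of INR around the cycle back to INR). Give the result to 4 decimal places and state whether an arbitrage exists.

Around INR → JPY → CAD → INR: 1 ÷ 0.659260 ÷ 95.7839 × 63.1465 = 1.000000
Product ≈ 1 (deviation 0.000%, within rounding noise).

1.0000 (no arbitrage)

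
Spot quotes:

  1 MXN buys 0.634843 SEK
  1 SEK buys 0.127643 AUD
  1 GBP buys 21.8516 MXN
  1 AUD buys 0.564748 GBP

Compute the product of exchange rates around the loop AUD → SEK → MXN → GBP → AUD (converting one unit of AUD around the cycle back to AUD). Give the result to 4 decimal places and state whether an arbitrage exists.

Around AUD → SEK → MXN → GBP → AUD: 1 ÷ 0.127643 ÷ 0.634843 ÷ 21.8516 ÷ 0.564748 = 0.999997
Product ≈ 1 (deviation 0.000%, within rounding noise).

1.0000 (no arbitrage)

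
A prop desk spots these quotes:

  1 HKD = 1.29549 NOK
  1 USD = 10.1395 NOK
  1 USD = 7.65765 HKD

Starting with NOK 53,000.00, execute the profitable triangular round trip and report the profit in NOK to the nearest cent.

Profitable loop is NOK → HKD → USD → NOK:
NOK 53,000.00 ÷ 1.29549 = HKD 40,911.16
HKD 40,911.16 ÷ 7.65765 = USD 5,342.52
USD 5,342.52 × 10.1395 = NOK 54,170.50
Profit = NOK 54,170.50 − NOK 53,000.00

Profit: NOK 1,170.50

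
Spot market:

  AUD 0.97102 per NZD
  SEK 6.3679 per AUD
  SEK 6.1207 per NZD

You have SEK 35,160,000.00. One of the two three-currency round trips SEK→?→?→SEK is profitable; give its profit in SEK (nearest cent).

Profitable loop is SEK → NZD → AUD → SEK:
SEK 35,160,000.00 ÷ 6.1207 = NZD 5,744,441.00
NZD 5,744,441.00 × 0.97102 = AUD 5,577,967.10
AUD 5,577,967.10 × 6.3679 = SEK 35,519,936.67
Profit = SEK 35,519,936.67 − SEK 35,160,000.00

Profit: SEK 359,936.67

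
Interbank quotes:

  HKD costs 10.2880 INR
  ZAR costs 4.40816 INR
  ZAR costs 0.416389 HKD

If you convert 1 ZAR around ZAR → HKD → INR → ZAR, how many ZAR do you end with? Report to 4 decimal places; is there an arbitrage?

Around ZAR → HKD → INR → ZAR: 1 × 0.416389 × 10.2880 ÷ 4.40816 = 0.971791
Product < 1; profitable direction is ZAR → INR → HKD → ZAR.

0.9718 (arbitrage exists)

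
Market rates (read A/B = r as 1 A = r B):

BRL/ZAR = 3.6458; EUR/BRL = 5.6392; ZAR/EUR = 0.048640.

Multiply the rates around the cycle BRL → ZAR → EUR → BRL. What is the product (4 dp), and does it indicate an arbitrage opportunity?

Around BRL → ZAR → EUR → BRL: 1 × 3.6458 × 0.048640 × 5.6392 = 1.000009
Product ≈ 1 (deviation 0.001%, within rounding noise).

1.0000 (no arbitrage)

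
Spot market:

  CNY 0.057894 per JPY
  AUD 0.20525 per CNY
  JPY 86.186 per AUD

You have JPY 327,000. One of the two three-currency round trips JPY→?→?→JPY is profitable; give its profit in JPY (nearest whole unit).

Profitable loop is JPY → CNY → AUD → JPY:
JPY 327,000 × 0.057894 = CNY 18,931.34
CNY 18,931.34 × 0.20525 = AUD 3,885.66
AUD 3,885.66 × 86.186 = JPY 334,889
Profit = JPY 334,889 − JPY 327,000

Profit: JPY 7,889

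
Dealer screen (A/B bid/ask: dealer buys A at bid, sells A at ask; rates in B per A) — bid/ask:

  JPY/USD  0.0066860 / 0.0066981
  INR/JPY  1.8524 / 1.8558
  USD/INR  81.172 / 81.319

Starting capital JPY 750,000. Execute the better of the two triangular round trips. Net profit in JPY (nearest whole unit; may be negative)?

Best loop JPY → USD → INR → JPY:
JPY 750,000 × 0.0066860 (sell JPY at bid) = USD 5,014.50
USD 5,014.50 × 81.172 (sell USD at bid) = INR 407,036.99
INR 407,036.99 × 1.8524 (sell INR at bid) = JPY 753,995

Net profit: JPY 3,995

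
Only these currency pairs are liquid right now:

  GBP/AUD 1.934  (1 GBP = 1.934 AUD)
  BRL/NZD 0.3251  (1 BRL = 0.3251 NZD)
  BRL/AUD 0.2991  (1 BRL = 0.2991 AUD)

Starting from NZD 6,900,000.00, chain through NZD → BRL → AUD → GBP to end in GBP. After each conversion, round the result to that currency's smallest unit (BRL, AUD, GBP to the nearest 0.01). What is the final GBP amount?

NZD 6,900,000.00 ÷ 0.3251 = BRL 21,224,238.70
BRL 21,224,238.70 × 0.2991 = AUD 6,348,169.80
AUD 6,348,169.80 ÷ 1.934 = GBP 3,282,404.24

GBP 3,282,404.24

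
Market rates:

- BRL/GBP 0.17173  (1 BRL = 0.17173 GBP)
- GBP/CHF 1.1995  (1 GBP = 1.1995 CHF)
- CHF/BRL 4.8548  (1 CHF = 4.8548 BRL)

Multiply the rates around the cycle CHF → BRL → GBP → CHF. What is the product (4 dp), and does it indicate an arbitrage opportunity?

Around CHF → BRL → GBP → CHF: 1 × 4.8548 × 0.17173 × 1.1995 = 1.000041
Product ≈ 1 (deviation 0.004%, within rounding noise).

1.0000 (no arbitrage)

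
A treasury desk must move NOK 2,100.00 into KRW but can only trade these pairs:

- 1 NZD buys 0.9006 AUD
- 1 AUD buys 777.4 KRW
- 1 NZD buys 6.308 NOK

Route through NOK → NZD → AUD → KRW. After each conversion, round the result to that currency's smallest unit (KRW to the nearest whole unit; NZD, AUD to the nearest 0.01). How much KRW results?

NOK 2,100.00 ÷ 6.308 = NZD 332.91
NZD 332.91 × 0.9006 = AUD 299.82
AUD 299.82 × 777.4 = KRW 233,080

KRW 233,080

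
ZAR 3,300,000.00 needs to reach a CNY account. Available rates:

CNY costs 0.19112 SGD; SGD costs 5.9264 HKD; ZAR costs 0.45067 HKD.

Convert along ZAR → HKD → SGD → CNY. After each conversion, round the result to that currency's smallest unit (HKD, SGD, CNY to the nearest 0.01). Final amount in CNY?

CNY 1,313,032.54

ZAR 3,300,000.00 × 0.45067 = HKD 1,487,211.00
HKD 1,487,211.00 ÷ 5.9264 = SGD 250,946.78
SGD 250,946.78 ÷ 0.19112 = CNY 1,313,032.54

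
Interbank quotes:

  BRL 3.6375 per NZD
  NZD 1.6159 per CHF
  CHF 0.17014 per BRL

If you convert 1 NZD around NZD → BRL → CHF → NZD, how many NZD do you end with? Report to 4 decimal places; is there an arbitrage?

1.0001 (no arbitrage)

Around NZD → BRL → CHF → NZD: 1 × 3.6375 × 0.17014 × 1.6159 = 1.000055
Product ≈ 1 (deviation 0.006%, within rounding noise).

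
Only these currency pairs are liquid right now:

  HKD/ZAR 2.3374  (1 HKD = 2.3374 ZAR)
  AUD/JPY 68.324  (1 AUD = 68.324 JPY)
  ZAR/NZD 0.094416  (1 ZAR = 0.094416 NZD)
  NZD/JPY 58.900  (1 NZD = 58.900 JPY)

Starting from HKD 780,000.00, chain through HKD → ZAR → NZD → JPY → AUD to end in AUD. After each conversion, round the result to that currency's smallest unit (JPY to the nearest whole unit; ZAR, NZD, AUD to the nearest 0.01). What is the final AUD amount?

AUD 148,393.62

HKD 780,000.00 × 2.3374 = ZAR 1,823,172.00
ZAR 1,823,172.00 × 0.094416 = NZD 172,136.61
NZD 172,136.61 × 58.900 = JPY 10,138,846
JPY 10,138,846 ÷ 68.324 = AUD 148,393.62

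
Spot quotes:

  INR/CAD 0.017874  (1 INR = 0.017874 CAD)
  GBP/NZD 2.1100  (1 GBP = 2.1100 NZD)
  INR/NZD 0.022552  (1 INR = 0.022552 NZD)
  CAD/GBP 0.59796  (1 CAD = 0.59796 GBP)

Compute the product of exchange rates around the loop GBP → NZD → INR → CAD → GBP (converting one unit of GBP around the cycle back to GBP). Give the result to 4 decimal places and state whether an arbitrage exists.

1.0000 (no arbitrage)

Around GBP → NZD → INR → CAD → GBP: 1 × 2.1100 ÷ 0.022552 × 0.017874 × 0.59796 = 0.999980
Product ≈ 1 (deviation 0.002%, within rounding noise).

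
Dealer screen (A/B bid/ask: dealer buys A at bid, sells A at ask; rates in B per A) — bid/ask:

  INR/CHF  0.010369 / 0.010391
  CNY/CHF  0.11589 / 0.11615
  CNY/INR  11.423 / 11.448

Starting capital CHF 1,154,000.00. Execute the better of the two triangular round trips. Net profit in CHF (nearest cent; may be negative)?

Best loop CHF → CNY → INR → CHF:
CHF 1,154,000.00 ÷ 0.11615 (buy CNY at ask) = CNY 9,935,428.33
CNY 9,935,428.33 × 11.423 (sell CNY at bid) = INR 113,492,397.76
INR 113,492,397.76 × 0.010369 (sell INR at bid) = CHF 1,176,802.67

Net profit: CHF 22,802.67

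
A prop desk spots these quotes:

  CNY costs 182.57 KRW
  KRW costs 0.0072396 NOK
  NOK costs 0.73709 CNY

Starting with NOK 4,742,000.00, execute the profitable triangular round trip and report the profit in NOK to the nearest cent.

Profitable loop is NOK → KRW → CNY → NOK:
NOK 4,742,000.00 ÷ 0.0072396 = KRW 655,008,564
KRW 655,008,564 ÷ 182.57 = CNY 3,587,711.91
CNY 3,587,711.91 ÷ 0.73709 = NOK 4,867,400.06
Profit = NOK 4,867,400.06 − NOK 4,742,000.00

Profit: NOK 125,400.06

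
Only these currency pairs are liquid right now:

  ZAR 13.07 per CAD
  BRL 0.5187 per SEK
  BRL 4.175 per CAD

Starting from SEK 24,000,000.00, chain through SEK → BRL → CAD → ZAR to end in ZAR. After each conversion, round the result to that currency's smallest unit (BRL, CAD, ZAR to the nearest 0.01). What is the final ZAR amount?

ZAR 38,971,452.90

SEK 24,000,000.00 × 0.5187 = BRL 12,448,800.00
BRL 12,448,800.00 ÷ 4.175 = CAD 2,981,748.50
CAD 2,981,748.50 × 13.07 = ZAR 38,971,452.90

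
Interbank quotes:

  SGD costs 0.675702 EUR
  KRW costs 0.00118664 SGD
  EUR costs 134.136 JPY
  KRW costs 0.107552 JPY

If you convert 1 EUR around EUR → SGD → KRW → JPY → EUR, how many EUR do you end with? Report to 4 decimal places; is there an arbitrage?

Around EUR → SGD → KRW → JPY → EUR: 1 ÷ 0.675702 ÷ 0.00118664 × 0.107552 ÷ 134.136 = 0.999998
Product ≈ 1 (deviation 0.000%, within rounding noise).

1.0000 (no arbitrage)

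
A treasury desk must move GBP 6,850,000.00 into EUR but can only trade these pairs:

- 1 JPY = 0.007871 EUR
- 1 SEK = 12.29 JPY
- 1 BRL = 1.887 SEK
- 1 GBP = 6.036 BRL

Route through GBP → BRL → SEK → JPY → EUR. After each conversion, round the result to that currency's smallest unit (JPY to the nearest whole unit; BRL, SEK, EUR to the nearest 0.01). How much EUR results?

EUR 7,547,332.75

GBP 6,850,000.00 × 6.036 = BRL 41,346,600.00
BRL 41,346,600.00 × 1.887 = SEK 78,021,034.20
SEK 78,021,034.20 × 12.29 = JPY 958,878,510
JPY 958,878,510 × 0.007871 = EUR 7,547,332.75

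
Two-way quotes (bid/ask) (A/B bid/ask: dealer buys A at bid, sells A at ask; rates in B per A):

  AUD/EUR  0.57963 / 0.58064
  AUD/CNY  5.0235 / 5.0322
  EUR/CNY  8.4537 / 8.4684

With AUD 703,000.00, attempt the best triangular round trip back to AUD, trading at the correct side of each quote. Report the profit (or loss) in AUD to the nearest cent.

Best loop AUD → CNY → EUR → AUD:
AUD 703,000.00 × 5.0235 (sell AUD at bid) = CNY 3,531,520.50
CNY 3,531,520.50 ÷ 8.4684 (buy EUR at ask) = EUR 417,023.35
EUR 417,023.35 ÷ 0.58064 (buy AUD at ask) = AUD 718,213.26

Net profit: AUD 15,213.26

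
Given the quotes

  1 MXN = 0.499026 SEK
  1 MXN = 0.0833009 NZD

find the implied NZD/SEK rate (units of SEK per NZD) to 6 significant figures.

NZD/SEK = 5.99064

1 NZD ÷ 0.0833009 = 12.0047 MXN
12.0047 MXN × 0.499026 = 5.99064 SEK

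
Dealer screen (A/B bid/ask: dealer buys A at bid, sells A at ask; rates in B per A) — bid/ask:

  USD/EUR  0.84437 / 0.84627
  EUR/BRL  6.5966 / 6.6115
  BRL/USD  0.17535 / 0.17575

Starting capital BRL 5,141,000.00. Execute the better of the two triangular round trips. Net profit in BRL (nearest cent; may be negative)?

Net profit: BRL 87,093.22

Best loop BRL → EUR → USD → BRL:
BRL 5,141,000.00 ÷ 6.6115 (buy EUR at ask) = EUR 777,584.51
EUR 777,584.51 ÷ 0.84627 (buy USD at ask) = USD 918,837.38
USD 918,837.38 ÷ 0.17575 (buy BRL at ask) = BRL 5,228,093.22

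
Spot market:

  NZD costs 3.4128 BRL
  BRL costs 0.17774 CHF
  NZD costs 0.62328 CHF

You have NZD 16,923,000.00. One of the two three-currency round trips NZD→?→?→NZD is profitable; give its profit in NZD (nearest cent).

Profitable loop is NZD → CHF → BRL → NZD:
NZD 16,923,000.00 × 0.62328 = CHF 10,547,767.44
CHF 10,547,767.44 ÷ 0.17774 = BRL 59,343,802.41
BRL 59,343,802.41 ÷ 3.4128 = NZD 17,388,596.58
Profit = NZD 17,388,596.58 − NZD 16,923,000.00

Profit: NZD 465,596.58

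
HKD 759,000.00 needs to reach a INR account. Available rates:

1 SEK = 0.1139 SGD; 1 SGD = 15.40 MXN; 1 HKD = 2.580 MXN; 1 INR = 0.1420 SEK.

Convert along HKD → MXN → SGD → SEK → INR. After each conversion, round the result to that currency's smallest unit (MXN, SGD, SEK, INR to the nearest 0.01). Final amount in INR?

INR 7,861,921.13

HKD 759,000.00 × 2.580 = MXN 1,958,220.00
MXN 1,958,220.00 ÷ 15.40 = SGD 127,157.14
SGD 127,157.14 ÷ 0.1139 = SEK 1,116,392.80
SEK 1,116,392.80 ÷ 0.1420 = INR 7,861,921.13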